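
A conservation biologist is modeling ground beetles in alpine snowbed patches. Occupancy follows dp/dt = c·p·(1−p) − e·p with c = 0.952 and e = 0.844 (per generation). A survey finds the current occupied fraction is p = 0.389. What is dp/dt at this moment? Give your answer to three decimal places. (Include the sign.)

-0.102

Colonization term: c·p·(1−p) = 0.952×0.389×0.6110 = 0.22627.
Extinction term: e·p = 0.32832.
dp/dt = 0.22627 − 0.32832 = -0.10205.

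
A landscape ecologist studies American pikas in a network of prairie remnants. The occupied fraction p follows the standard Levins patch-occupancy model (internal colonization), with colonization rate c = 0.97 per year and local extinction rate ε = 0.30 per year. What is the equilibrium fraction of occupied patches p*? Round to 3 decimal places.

0.691

At equilibrium, colonization balances extinction: c·p*·(1−p*) = ε·p*.
So p* = 1 − ε/c = 1 − 0.30/0.97 = 1 − 0.3093 = 0.6907.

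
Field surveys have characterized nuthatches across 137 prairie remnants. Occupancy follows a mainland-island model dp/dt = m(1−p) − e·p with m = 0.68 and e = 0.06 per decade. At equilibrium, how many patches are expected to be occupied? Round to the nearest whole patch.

126

p* = m/(m+e) = 0.68/0.7400 = 0.9189.
Expected occupied patches = N × p* = 137 × 0.9189 = 125.89 ≈ 126.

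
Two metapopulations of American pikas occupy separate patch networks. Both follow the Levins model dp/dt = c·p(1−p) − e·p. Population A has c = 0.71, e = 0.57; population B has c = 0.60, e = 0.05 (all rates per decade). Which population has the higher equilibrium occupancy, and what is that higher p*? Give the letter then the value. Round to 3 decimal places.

A: p*_A = 1 − 0.57/0.71 = 0.1972.
B: p*_B = 1 − 0.05/0.60 = 0.9167.
B is higher at 0.9167.

B, 0.917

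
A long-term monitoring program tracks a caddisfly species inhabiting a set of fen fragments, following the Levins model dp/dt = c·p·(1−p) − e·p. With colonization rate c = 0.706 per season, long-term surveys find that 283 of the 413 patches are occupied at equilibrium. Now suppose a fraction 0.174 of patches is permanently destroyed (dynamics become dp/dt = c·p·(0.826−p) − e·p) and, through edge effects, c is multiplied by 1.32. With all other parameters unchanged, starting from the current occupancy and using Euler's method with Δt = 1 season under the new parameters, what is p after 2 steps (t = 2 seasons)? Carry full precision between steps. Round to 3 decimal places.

0.602

Observed p* = 283/413 = 0.68523.
Balance c(1−p*) = e gives e = 0.706×(1 − 0.68523) = 0.22223.
Starting from p₀ = 0.68523; update p ← p + (dp/dt)·Δt with the new parameters.
step 1: Δp = -0.06238, p = 0.62285
step 2: Δp = -0.02049, p = 0.60235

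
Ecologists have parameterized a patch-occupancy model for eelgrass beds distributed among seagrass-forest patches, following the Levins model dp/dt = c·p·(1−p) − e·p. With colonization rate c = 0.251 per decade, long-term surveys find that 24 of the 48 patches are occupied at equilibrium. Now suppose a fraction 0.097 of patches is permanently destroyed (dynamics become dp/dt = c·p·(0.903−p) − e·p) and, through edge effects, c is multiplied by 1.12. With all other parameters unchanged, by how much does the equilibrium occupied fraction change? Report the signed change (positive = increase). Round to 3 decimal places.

-0.043

Observed p* = 24/48 = 0.50000.
Balance c(1−p*) = e gives e = 0.251×(1 − 0.50000) = 0.12550.
New p* = 0.903 − e/c = 0.903 − 0.12550/0.28112 = 0.45657.
Δp* = 0.45657 − 0.50000 = -0.04343.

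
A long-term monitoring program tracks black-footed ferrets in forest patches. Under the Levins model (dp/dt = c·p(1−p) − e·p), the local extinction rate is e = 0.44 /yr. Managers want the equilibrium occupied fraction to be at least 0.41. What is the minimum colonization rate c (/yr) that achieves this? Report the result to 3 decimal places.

0.746

p* = 1 − e/c ≥ 0.41 requires e/c ≤ 0.5900, i.e. c ≥ e/0.5900.
c_min = 0.44/0.5900 = 0.7458.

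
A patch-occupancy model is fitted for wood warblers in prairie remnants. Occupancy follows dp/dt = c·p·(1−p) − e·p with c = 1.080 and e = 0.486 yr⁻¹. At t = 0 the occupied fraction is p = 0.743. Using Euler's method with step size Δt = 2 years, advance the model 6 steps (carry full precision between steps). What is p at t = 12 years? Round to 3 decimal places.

Update rule: p ← p + [c·p·(1−p) − e·p]·Δt with Δt = 2.
step 1: Δp = -0.30974, p = 0.43326
step 2: Δp = +0.10925, p = 0.54251
step 3: Δp = +0.00878, p = 0.55129
step 4: Δp = -0.00153, p = 0.54975
step 5: Δp = +0.00029, p = 0.55005
step 6: Δp = -0.00005, p = 0.54999

0.550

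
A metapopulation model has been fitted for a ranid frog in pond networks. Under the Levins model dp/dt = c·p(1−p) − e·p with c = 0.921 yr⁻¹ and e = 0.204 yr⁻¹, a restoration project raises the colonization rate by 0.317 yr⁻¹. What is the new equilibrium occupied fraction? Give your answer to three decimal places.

Before: p* = 1 − 0.204/0.921 = 0.7785.
After the change, c = 1.238, e = 0.204, so p* = 1 − 0.204/1.238 = 0.8352.

0.835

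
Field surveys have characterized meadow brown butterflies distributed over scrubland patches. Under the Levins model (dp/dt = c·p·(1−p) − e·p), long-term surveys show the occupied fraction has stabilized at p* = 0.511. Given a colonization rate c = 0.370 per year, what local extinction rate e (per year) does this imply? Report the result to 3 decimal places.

0.181

At equilibrium c(1−p*) = e.
e = 0.370 × (1 − 0.511) = 0.370 × 0.4890 = 0.1809.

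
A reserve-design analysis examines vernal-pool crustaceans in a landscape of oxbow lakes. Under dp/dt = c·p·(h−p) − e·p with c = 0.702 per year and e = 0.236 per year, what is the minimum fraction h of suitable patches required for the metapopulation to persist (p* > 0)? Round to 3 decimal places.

p* = h − e/c is positive only when h > e/c.
h_min = e/c = 0.236/0.702 = 0.3362.

0.336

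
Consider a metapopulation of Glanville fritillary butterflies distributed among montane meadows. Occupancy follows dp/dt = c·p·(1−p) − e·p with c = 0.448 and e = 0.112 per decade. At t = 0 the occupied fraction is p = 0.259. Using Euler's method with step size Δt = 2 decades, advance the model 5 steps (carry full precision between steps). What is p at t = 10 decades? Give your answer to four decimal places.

0.7259

Update rule: p ← p + [c·p·(1−p) − e·p]·Δt with Δt = 2.
p: 0.25900 → 0.37294  (Δp = +0.11394)
p: 0.37294 → 0.49894  (Δp = +0.12600)
p: 0.49894 → 0.61118  (Δp = +0.11224)
p: 0.61118 → 0.68720  (Δp = +0.07602)
p: 0.68720 → 0.72587  (Δp = +0.03867)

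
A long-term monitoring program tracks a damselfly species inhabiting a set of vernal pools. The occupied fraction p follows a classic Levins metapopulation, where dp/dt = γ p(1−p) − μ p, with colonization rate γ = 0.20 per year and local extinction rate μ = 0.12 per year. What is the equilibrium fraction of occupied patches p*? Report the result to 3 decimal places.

0.400

At equilibrium, colonization balances extinction: γ·p*·(1−p*) = μ·p*.
So p* = 1 − μ/γ = 1 − 0.12/0.20 = 1 − 0.6000 = 0.4000.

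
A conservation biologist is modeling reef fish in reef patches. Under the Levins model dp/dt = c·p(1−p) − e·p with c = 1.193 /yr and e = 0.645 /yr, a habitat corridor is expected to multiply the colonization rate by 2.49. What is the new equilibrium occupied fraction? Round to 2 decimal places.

Before: p* = 1 − 0.645/1.193 = 0.4593.
After the change, c = 2.97057, e = 0.645, so p* = 1 − 0.645/2.97057 = 0.7829.

0.78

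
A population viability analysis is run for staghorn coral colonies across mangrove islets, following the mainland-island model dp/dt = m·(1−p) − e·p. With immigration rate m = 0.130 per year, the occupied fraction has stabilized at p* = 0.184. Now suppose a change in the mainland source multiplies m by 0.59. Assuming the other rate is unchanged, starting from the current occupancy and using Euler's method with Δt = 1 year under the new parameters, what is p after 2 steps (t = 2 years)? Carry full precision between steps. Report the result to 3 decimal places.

Balance m(1−p*) = e·p* gives e = m(1−p*)/p* = 0.130×0.81600/0.18400 = 0.57652.
Starting from p₀ = 0.18400; update p ← p + (dp/dt)·Δt with the new parameters.
t = 1: p = 0.18400 + (-0.04349) = 0.14051
t = 2: p = 0.14051 + (-0.01508) = 0.12542

0.125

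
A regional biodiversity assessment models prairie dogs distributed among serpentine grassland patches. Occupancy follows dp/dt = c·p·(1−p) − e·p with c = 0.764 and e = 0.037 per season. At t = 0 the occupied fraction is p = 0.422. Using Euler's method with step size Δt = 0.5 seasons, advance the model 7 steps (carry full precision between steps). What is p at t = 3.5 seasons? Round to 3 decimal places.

0.883

Update rule: p ← p + [c·p·(1−p) − e·p]·Δt with Δt = 0.5.
  1  |  dp/dt·Δt = +0.085369  |  p_1 = 0.507369
  2  |  dp/dt·Δt = +0.086093  |  p_2 = 0.593462
  3  |  dp/dt·Δt = +0.081184  |  p_3 = 0.674646
  4  |  dp/dt·Δt = +0.071368  |  p_4 = 0.746014
  5  |  dp/dt·Δt = +0.058579  |  p_5 = 0.804593
  6  |  dp/dt·Δt = +0.045174  |  p_6 = 0.849767
  7  |  dp/dt·Δt = +0.033047  |  p_7 = 0.882814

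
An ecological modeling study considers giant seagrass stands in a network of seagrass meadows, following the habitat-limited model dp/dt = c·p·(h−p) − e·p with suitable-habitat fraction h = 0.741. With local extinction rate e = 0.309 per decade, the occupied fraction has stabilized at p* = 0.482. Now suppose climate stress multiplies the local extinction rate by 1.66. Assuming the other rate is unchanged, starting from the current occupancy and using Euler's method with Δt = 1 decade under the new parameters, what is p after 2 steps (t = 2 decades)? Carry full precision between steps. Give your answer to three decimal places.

Balance c(h−p*) = e gives c = e/(0.741 − 0.48200) = 0.309/0.25900 = 1.19305.
Starting from p₀ = 0.48200; update p ← p + (dp/dt)·Δt with the new parameters.
p: 0.48200 → 0.38370  (Δp = -0.09830)
p: 0.38370 → 0.35045  (Δp = -0.03325)

0.350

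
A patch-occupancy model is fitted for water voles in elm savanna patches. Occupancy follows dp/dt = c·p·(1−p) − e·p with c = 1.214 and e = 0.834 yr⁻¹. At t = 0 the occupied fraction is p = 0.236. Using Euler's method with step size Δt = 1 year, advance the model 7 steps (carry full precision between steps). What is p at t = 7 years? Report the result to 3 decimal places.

0.309

Update rule: p ← p + [c·p·(1−p) − e·p]·Δt with Δt = 1.
  1  |  dp/dt·Δt = +0.022065  |  p_1 = 0.258065
  2  |  dp/dt·Δt = +0.017215  |  p_2 = 0.275280
  3  |  dp/dt·Δt = +0.012611  |  p_3 = 0.287891
  4  |  dp/dt·Δt = +0.008781  |  p_4 = 0.296672
  5  |  dp/dt·Δt = +0.005886  |  p_5 = 0.302558
  6  |  dp/dt·Δt = +0.003841  |  p_6 = 0.306399
  7  |  dp/dt·Δt = +0.002461  |  p_7 = 0.308860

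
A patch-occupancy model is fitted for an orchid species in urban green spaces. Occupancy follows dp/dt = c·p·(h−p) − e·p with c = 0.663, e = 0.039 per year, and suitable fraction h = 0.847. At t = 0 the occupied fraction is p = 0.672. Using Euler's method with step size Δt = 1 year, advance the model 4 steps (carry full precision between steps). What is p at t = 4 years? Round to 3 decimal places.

Update rule: p ← p + [c·p·(h−p) − e·p]·Δt with Δt = 1.
t = 1: p = 0.67200 + (+0.05176) = 0.72376
t = 2: p = 0.72376 + (+0.03091) = 0.75467
t = 3: p = 0.75467 + (+0.01676) = 0.77144
t = 4: p = 0.77144 + (+0.00856) = 0.78000

0.780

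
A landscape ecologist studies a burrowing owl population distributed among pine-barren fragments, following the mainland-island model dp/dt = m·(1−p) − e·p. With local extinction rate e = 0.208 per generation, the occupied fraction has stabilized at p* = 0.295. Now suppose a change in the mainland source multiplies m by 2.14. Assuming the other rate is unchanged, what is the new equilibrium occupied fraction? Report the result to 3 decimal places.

0.472

Balance m(1−p*) = e·p* gives m = e·p*/(1−p*) = 0.208×0.29500/0.70500 = 0.08704.
New p* = m/(m+e) = 0.18627/(0.18627+0.20800) = 0.47244.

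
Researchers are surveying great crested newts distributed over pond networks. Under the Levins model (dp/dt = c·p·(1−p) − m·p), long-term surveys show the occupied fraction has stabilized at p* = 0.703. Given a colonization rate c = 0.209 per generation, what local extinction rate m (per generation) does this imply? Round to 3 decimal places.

At equilibrium c(1−p*) = m.
m = 0.209 × (1 − 0.703) = 0.209 × 0.2970 = 0.0621.

0.062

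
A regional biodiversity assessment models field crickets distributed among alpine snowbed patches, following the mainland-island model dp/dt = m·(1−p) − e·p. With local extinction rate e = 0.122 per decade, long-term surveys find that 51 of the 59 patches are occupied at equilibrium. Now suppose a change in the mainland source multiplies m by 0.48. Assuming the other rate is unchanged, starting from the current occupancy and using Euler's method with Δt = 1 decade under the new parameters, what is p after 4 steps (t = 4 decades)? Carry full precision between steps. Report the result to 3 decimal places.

0.761

Observed p* = 51/59 = 0.86441.
Balance m(1−p*) = e·p* gives m = e·p*/(1−p*) = 0.122×0.86441/0.13559 = 0.77775.
Starting from p₀ = 0.86441; update p ← p + (dp/dt)·Δt with the new parameters.
step 1: Δp = -0.05484, p = 0.80957
step 2: Δp = -0.02768, p = 0.78189
step 3: Δp = -0.01397, p = 0.76793
step 4: Δp = -0.00705, p = 0.76088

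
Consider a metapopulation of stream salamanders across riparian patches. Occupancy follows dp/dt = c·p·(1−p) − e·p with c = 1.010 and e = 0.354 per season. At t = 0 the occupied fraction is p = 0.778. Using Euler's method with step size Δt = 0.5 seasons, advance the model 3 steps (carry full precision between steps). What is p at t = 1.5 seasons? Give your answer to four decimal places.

Update rule: p ← p + [c·p·(1−p) − e·p]·Δt with Δt = 0.5.
t = 0.5: p = 0.77800 + (-0.05048) = 0.72752
t = 1: p = 0.72752 + (-0.02866) = 0.69885
t = 1.5: p = 0.69885 + (-0.01742) = 0.68144

0.6814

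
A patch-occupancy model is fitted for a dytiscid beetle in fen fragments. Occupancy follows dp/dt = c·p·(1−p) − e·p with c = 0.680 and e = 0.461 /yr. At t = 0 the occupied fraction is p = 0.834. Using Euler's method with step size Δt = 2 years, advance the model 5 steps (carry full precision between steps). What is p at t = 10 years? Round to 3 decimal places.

Update rule: p ← p + [c·p·(1−p) − e·p]·Δt with Δt = 2.
  1  |  dp/dt·Δt = -0.580664  |  p_1 = 0.253336
  2  |  dp/dt·Δt = +0.023678  |  p_2 = 0.277013
  3  |  dp/dt·Δt = +0.016970  |  p_3 = 0.293984
  4  |  dp/dt·Δt = +0.011225  |  p_4 = 0.305209
  5  |  dp/dt·Δt = +0.006994  |  p_5 = 0.312203

0.312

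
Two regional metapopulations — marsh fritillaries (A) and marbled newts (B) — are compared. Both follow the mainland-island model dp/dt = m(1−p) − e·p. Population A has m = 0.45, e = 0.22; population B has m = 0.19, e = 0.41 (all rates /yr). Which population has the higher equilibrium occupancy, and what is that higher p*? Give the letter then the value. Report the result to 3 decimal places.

A: p*_A = m/(m+e) = 0.45/0.6700 = 0.6716.
B: p*_B = 0.19/0.6000 = 0.3167.
A is higher at 0.6716.

A, 0.672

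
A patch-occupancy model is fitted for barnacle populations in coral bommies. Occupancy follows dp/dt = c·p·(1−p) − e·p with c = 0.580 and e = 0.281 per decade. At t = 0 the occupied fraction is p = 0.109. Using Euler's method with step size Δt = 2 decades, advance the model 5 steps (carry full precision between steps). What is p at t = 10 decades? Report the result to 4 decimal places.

0.4377

Update rule: p ← p + [c·p·(1−p) − e·p]·Δt with Δt = 2.
t = 2: p = 0.10900 + (+0.05140) = 0.16040
t = 4: p = 0.16040 + (+0.06607) = 0.22647
t = 6: p = 0.22647 + (+0.07593) = 0.30241
t = 8: p = 0.30241 + (+0.07476) = 0.37717
t = 10: p = 0.37717 + (+0.06053) = 0.43770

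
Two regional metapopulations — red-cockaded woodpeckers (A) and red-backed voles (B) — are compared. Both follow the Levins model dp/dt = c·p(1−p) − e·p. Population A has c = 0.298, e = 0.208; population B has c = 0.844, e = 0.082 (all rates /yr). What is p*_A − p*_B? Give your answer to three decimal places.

-0.601

A: p*_A = 1 − 0.208/0.298 = 0.3020.
B: p*_B = 1 − 0.082/0.844 = 0.9028.
p*_A − p*_B = 0.3020 − 0.9028 = -0.6008.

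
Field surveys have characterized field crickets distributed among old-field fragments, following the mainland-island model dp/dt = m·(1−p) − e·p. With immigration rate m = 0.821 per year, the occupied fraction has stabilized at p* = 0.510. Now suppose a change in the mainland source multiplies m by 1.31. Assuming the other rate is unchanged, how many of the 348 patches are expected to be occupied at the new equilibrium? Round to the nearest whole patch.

Balance m(1−p*) = e·p* gives e = m(1−p*)/p* = 0.821×0.49000/0.51000 = 0.78880.
New p* = m/(m+e) = 1.07551/(1.07551+0.78880) = 0.57689.
Expected occupied = 348 × 0.57689 = 200.76 ≈ 201.

201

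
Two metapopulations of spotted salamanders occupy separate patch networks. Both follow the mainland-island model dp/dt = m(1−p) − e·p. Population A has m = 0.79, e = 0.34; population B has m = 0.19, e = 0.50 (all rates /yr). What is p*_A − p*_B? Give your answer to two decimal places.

A: p*_A = m/(m+e) = 0.79/1.1300 = 0.6991.
B: p*_B = 0.19/0.6900 = 0.2754.
p*_A − p*_B = 0.6991 − 0.2754 = 0.4238.

0.42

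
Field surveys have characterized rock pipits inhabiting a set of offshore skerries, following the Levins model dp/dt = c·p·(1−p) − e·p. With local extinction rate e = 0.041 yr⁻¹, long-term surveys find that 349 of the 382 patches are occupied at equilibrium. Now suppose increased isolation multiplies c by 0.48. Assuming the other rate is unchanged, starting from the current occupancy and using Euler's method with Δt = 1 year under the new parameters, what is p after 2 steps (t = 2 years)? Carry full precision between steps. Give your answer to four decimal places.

0.8790

Observed p* = 349/382 = 0.91361.
Balance c(1−p*) = e gives c = e/(1 − 0.91361) = 0.041/0.08639 = 0.47461.
Starting from p₀ = 0.91361; update p ← p + (dp/dt)·Δt with the new parameters.
t = 1: p = 0.91361 + (-0.01948) = 0.89413
t = 2: p = 0.89413 + (-0.01510) = 0.87904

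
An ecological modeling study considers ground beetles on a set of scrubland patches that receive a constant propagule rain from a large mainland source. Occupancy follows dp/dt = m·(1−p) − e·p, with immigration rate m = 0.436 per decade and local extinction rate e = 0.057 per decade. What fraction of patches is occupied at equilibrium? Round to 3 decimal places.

Setting dp/dt = 0: m − m·p* = e·p*, so m = (m+e)·p*.
p* = m/(m+e) = 0.436/(0.436+0.057) = 0.436/0.4930 = 0.8844.

0.884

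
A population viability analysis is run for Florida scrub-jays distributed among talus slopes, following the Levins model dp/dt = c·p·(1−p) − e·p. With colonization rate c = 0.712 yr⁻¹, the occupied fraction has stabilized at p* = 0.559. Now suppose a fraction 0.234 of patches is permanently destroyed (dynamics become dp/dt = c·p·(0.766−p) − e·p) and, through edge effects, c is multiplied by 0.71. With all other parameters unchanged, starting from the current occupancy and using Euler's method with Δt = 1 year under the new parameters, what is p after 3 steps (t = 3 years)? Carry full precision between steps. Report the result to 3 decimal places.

0.332

Balance c(1−p*) = e gives e = 0.712×(1 − 0.55900) = 0.31399.
Starting from p₀ = 0.55900; update p ← p + (dp/dt)·Δt with the new parameters.
p: 0.55900 → 0.44197  (Δp = -0.11703)
p: 0.44197 → 0.37559  (Δp = -0.06638)
p: 0.37559 → 0.33179  (Δp = -0.04381)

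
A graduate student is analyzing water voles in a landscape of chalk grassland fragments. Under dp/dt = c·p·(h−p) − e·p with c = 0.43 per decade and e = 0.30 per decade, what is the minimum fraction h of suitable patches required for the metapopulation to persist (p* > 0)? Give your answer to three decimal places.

p* = h − e/c is positive only when h > e/c.
h_min = e/c = 0.30/0.43 = 0.6977.

0.698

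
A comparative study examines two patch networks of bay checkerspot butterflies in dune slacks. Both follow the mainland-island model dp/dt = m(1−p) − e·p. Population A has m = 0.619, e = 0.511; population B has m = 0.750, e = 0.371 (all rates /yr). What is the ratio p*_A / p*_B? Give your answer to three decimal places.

A: p*_A = m/(m+e) = 0.619/1.1300 = 0.5478.
B: p*_B = 0.750/1.1210 = 0.6690.
p*_A / p*_B = 0.5478/0.6690 = 0.8188.

0.819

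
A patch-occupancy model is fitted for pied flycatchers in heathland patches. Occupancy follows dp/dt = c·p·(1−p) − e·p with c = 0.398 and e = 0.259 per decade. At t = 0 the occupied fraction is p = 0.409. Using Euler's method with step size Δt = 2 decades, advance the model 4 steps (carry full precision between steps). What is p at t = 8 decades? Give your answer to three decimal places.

0.363

Update rule: p ← p + [c·p·(1−p) − e·p]·Δt with Δt = 2.
step 1: Δp = -0.01945, p = 0.38955
step 2: Δp = -0.01250, p = 0.37705
step 3: Δp = -0.00834, p = 0.36871
step 4: Δp = -0.00571, p = 0.36299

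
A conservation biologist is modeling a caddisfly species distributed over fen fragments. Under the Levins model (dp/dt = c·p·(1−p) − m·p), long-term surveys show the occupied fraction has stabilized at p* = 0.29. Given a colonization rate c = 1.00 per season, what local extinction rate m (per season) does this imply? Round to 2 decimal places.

0.71

At equilibrium c(1−p*) = m.
m = 1.00 × (1 − 0.29) = 1.00 × 0.7100 = 0.7100.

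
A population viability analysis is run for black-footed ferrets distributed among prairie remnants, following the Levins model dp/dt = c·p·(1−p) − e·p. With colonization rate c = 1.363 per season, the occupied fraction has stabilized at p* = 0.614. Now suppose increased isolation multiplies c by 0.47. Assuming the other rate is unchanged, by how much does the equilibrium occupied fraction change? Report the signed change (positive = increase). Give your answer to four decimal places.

Balance c(1−p*) = e gives e = 1.363×(1 − 0.61400) = 0.52612.
New p* = 1 − e/c = 1 − 0.52612/0.64061 = 0.17872.
Δp* = 0.17872 − 0.61400 = -0.43528.

-0.4353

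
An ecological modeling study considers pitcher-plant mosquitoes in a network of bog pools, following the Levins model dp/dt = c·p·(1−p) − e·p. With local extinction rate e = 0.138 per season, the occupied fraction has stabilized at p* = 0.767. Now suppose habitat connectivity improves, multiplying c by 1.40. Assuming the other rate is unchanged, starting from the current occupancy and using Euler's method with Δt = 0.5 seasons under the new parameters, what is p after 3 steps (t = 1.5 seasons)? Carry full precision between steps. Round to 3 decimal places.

Balance c(1−p*) = e gives c = e/(1 − 0.76700) = 0.138/0.23300 = 0.59227.
Starting from p₀ = 0.76700; update p ← p + (dp/dt)·Δt with the new parameters.
p: 0.76700 → 0.78817  (Δp = +0.02117)
p: 0.78817 → 0.80301  (Δp = +0.01484)
p: 0.80301 → 0.81318  (Δp = +0.01018)

0.813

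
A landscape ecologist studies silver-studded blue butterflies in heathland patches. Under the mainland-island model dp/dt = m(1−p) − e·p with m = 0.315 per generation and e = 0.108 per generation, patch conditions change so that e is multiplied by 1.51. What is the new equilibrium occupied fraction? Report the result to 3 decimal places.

0.659

Before: p* = 0.315/(0.315+0.108) = 0.7447.
After: m = 0.315, e = 0.16308; p* = 0.315/0.4781 = 0.6589.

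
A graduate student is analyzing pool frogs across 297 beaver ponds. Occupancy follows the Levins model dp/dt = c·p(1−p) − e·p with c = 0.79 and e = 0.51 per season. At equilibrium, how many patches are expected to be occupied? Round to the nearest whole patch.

p* = 1 − e/c = 1 − 0.51/0.79 = 0.3544.
Expected occupied patches = N × p* = 297 × 0.3544 = 105.27 ≈ 105.

105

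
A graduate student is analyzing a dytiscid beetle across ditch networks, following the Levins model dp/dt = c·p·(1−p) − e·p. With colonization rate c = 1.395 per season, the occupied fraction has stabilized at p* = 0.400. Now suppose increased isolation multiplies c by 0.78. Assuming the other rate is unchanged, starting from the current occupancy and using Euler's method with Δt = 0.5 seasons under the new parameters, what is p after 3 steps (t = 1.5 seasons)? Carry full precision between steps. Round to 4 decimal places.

0.3175

Balance c(1−p*) = e gives e = 1.395×(1 − 0.40000) = 0.83700.
Starting from p₀ = 0.40000; update p ← p + (dp/dt)·Δt with the new parameters.
p: 0.40000 → 0.36317  (Δp = -0.03683)
p: 0.36317 → 0.33701  (Δp = -0.02616)
p: 0.33701 → 0.31753  (Δp = -0.01948)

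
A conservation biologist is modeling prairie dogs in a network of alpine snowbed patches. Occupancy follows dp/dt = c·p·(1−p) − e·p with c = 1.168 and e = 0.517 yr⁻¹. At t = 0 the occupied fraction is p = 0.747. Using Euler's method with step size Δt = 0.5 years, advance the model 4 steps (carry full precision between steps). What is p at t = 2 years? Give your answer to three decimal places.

Update rule: p ← p + [c·p·(1−p) − e·p]·Δt with Δt = 0.5.
step 1: Δp = -0.08273, p = 0.66427
step 2: Δp = -0.04147, p = 0.62280
step 3: Δp = -0.02380, p = 0.59900
step 4: Δp = -0.01456, p = 0.58443

0.584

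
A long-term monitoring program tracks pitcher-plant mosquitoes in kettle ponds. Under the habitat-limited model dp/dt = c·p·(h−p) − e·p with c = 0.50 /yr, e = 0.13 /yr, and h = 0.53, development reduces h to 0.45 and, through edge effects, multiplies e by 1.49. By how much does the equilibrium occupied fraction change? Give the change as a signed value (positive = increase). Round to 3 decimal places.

Before: p* = h − e/c = 0.53 − 0.13/0.50 = 0.53 − 0.2600 = 0.2700.
After: c = 0.5, e = 0.1937, h = 0.45; p* = 0.45 − 0.1937/0.5 = 0.0626.
Δp* = 0.0626 − 0.2700 = -0.2074.

-0.207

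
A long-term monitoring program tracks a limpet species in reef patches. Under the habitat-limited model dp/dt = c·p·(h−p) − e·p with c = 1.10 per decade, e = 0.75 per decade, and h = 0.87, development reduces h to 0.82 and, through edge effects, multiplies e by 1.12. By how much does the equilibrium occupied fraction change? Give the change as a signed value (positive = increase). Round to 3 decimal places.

-0.132

Before: p* = h − e/c = 0.87 − 0.75/1.10 = 0.87 − 0.6818 = 0.1882.
After: c = 1.1, e = 0.84, h = 0.82; p* = 0.82 − 0.84/1.1 = 0.0564.
Δp* = 0.0564 − 0.1882 = -0.1318.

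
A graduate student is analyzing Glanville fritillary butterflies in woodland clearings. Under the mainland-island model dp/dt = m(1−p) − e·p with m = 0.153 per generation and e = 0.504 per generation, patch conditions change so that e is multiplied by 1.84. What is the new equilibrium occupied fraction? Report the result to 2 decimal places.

0.14

Before: p* = 0.153/(0.153+0.504) = 0.2329.
After: m = 0.153, e = 0.92736; p* = 0.153/1.0804 = 0.1416.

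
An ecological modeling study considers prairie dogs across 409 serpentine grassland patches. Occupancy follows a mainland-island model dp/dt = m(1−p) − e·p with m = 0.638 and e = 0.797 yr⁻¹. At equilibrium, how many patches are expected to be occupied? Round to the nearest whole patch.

p* = m/(m+e) = 0.638/1.4350 = 0.4446.
Expected occupied patches = N × p* = 409 × 0.4446 = 181.84 ≈ 182.

182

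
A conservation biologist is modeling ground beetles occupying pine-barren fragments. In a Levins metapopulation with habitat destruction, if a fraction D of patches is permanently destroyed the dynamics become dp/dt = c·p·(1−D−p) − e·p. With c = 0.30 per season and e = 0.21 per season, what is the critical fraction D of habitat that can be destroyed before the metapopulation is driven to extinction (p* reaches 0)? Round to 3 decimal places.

The nontrivial equilibrium is p* = (1−D) − e/c; extinction occurs when this hits zero.
So D_crit = 1 − e/c = 1 − 0.21/0.30 = 1 − 0.7000 = 0.3000.
This equals the undisturbed p*, a classic result of Lande's extension.

0.300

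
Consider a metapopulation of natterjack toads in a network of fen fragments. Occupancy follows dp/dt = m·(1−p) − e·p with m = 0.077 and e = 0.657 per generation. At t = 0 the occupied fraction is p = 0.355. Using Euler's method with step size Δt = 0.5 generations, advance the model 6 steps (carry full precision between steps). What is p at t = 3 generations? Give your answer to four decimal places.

Update rule: p ← p + [m·(1−p) − e·p]·Δt with Δt = 0.5.
step 1: Δp = -0.09179, p = 0.26321
step 2: Δp = -0.05810, p = 0.20512
step 3: Δp = -0.03678, p = 0.16834
step 4: Δp = -0.02328, p = 0.14506
step 5: Δp = -0.01474, p = 0.13032
step 6: Δp = -0.00933, p = 0.12099

0.1210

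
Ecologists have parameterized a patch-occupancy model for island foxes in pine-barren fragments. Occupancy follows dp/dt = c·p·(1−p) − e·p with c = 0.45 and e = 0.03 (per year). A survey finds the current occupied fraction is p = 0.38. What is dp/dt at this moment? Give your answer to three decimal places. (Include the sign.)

0.095

Colonization term: c·p·(1−p) = 0.45×0.38×0.6200 = 0.10602.
Extinction term: e·p = 0.01140.
dp/dt = 0.10602 − 0.01140 = 0.09462.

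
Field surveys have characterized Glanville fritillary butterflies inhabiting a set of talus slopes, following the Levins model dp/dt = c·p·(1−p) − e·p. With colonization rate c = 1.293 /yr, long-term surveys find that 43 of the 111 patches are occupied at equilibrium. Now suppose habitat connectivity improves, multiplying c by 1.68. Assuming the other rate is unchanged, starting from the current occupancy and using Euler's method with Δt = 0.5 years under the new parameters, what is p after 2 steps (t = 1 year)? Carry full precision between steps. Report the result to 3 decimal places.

Observed p* = 43/111 = 0.38739.
Balance c(1−p*) = e gives e = 1.293×(1 − 0.38739) = 0.79211.
Starting from p₀ = 0.38739; update p ← p + (dp/dt)·Δt with the new parameters.
p: 0.38739 → 0.49172  (Δp = +0.10433)
p: 0.49172 → 0.56843  (Δp = +0.07671)

0.568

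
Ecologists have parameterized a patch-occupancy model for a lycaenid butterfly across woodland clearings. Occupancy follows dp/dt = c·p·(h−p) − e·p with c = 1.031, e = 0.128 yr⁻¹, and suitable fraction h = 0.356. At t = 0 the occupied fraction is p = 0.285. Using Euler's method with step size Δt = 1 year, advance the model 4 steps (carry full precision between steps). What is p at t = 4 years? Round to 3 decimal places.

Update rule: p ← p + [c·p·(h−p) − e·p]·Δt with Δt = 1.
  1  |  dp/dt·Δt = -0.015618  |  p_1 = 0.269382
  2  |  dp/dt·Δt = -0.010424  |  p_2 = 0.258958
  3  |  dp/dt·Δt = -0.007238  |  p_3 = 0.251720
  4  |  dp/dt·Δt = -0.005157  |  p_4 = 0.246563

0.247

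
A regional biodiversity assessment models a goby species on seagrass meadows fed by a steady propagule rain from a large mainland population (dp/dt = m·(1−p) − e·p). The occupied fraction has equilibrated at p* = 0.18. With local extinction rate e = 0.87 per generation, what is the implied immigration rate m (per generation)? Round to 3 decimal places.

0.191

At equilibrium m(1−p*) = e·p*, so m = e·p*/(1−p*).
m = 0.87 × 0.18 / 0.8200 = 0.1566/0.8200 = 0.1910.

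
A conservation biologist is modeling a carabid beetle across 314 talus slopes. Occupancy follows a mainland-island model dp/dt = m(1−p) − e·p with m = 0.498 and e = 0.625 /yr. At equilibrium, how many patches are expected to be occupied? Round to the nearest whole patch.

139

p* = m/(m+e) = 0.498/1.1230 = 0.4435.
Expected occupied patches = N × p* = 314 × 0.4435 = 139.24 ≈ 139.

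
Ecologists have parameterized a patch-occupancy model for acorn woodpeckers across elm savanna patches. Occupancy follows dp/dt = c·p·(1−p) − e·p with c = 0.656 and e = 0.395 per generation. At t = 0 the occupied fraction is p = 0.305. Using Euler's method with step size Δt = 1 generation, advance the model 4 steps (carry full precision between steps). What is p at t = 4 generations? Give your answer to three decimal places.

Update rule: p ← p + [c·p·(1−p) − e·p]·Δt with Δt = 1.
t = 1: p = 0.30500 + (+0.01858) = 0.32358
t = 2: p = 0.32358 + (+0.01577) = 0.33935
t = 3: p = 0.33935 + (+0.01303) = 0.35238
t = 4: p = 0.35238 + (+0.01052) = 0.36289

0.363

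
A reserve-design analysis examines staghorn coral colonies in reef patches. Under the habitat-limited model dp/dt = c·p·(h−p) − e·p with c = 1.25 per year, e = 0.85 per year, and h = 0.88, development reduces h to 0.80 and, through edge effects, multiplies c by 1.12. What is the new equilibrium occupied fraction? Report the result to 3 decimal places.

0.193

Before: p* = h − e/c = 0.88 − 0.85/1.25 = 0.88 − 0.6800 = 0.2000.
After: c = 1.4, e = 0.85, h = 0.80; p* = 0.80 − 0.85/1.4 = 0.1929.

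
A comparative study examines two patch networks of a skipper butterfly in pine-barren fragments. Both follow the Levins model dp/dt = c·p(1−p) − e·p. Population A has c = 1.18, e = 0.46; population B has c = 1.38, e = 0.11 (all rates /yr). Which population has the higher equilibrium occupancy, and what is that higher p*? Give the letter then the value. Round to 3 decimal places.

A: p*_A = 1 − 0.46/1.18 = 0.6102.
B: p*_B = 1 − 0.11/1.38 = 0.9203.
B is higher at 0.9203.

B, 0.920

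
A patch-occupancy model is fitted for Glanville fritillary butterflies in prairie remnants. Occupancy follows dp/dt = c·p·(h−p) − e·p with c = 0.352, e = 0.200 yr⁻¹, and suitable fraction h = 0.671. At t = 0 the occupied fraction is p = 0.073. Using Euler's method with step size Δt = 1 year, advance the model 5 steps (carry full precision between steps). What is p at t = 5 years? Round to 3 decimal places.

Update rule: p ← p + [c·p·(h−p) − e·p]·Δt with Δt = 1.
  1  |  dp/dt·Δt = +0.000766  |  p_1 = 0.073766
  2  |  dp/dt·Δt = +0.000754  |  p_2 = 0.074521
  3  |  dp/dt·Δt = +0.000742  |  p_3 = 0.075263
  4  |  dp/dt·Δt = +0.000730  |  p_4 = 0.075993
  5  |  dp/dt·Δt = +0.000718  |  p_5 = 0.076710

0.077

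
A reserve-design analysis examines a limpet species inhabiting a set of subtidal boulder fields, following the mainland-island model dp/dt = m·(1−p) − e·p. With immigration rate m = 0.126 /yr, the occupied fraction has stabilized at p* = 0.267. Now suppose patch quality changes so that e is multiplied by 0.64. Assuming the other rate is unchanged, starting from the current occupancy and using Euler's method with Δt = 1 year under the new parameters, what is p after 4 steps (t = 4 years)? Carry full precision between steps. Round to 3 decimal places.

Balance m(1−p*) = e·p* gives e = m(1−p*)/p* = 0.126×0.73300/0.26700 = 0.34591.
Starting from p₀ = 0.26700; update p ← p + (dp/dt)·Δt with the new parameters.
p: 0.26700 → 0.30025  (Δp = +0.03325)
p: 0.30025 → 0.32195  (Δp = +0.02170)
p: 0.32195 → 0.33611  (Δp = +0.01416)
p: 0.33611 → 0.34535  (Δp = +0.00924)

0.345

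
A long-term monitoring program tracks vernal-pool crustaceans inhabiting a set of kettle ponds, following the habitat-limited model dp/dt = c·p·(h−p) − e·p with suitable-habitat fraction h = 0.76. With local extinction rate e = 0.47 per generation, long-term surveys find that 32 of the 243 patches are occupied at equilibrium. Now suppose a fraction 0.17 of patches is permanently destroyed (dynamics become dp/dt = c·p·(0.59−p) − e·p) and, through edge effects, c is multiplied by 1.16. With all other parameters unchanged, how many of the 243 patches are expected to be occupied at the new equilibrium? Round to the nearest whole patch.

Observed p* = 32/243 = 0.13169.
Balance c(h−p*) = e gives c = e/(0.76 − 0.13169) = 0.47/0.62831 = 0.74804.
New p* = 0.59 − e/c = 0.59 − 0.47000/0.86773 = 0.04836.
Expected occupied = 243 × 0.04836 = 11.75 ≈ 12.

12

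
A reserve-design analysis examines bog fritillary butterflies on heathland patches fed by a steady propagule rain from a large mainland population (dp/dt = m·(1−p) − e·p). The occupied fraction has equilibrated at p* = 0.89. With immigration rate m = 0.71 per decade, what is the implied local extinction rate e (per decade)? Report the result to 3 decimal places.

0.088

At equilibrium m(1−p*) = e·p*, so e = m(1−p*)/p*.
e = 0.71 × 0.1100 / 0.89 = 0.0878.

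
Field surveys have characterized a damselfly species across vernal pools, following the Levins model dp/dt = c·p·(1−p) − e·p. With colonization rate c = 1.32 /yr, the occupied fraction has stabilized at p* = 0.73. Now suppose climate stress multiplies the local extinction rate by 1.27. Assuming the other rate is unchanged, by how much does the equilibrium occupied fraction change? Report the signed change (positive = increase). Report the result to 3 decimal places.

-0.073

Balance c(1−p*) = e gives e = 1.32×(1 − 0.73000) = 0.35640.
New p* = 1 − e/c = 1 − 0.45263/1.32000 = 0.65710.
Δp* = 0.65710 − 0.73000 = -0.07290.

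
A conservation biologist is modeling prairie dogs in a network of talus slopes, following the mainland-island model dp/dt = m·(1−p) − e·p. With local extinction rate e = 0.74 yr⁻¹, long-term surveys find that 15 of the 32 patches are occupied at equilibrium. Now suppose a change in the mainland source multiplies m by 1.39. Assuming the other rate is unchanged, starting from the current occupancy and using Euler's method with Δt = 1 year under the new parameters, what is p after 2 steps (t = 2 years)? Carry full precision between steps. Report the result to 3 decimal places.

Observed p* = 15/32 = 0.46875.
Balance m(1−p*) = e·p* gives m = e·p*/(1−p*) = 0.74×0.46875/0.53125 = 0.65294.
Starting from p₀ = 0.46875; update p ← p + (dp/dt)·Δt with the new parameters.
t = 1: p = 0.46875 + (+0.13528) = 0.60403
t = 2: p = 0.60403 + (-0.08761) = 0.51642

0.516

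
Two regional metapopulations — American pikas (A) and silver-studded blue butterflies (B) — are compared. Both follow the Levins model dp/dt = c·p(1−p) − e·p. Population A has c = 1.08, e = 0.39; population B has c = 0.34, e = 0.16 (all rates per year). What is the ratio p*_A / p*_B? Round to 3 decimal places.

1.207

A: p*_A = 1 − 0.39/1.08 = 0.6389.
B: p*_B = 1 − 0.16/0.34 = 0.5294.
p*_A / p*_B = 0.6389/0.5294 = 1.2068.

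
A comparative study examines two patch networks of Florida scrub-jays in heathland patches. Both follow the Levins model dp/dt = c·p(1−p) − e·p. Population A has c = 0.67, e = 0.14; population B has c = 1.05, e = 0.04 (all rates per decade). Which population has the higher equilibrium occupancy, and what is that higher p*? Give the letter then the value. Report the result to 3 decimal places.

B, 0.962

A: p*_A = 1 − 0.14/0.67 = 0.7910.
B: p*_B = 1 − 0.04/1.05 = 0.9619.
B is higher at 0.9619.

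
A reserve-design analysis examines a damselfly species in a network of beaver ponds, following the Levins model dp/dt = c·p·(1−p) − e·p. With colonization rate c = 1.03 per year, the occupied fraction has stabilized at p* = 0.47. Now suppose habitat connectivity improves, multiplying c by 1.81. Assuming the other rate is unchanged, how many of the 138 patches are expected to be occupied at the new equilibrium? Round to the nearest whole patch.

98

Balance c(1−p*) = e gives e = 1.03×(1 − 0.47000) = 0.54590.
New p* = 1 − e/c = 1 − 0.54590/1.86430 = 0.70718.
Expected occupied = 138 × 0.70718 = 97.59 ≈ 98.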